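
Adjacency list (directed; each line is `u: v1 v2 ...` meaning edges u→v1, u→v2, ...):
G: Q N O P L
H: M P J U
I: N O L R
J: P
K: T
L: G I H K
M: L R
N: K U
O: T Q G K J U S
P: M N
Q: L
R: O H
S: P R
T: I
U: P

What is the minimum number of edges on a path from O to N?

Level 0: O
Level 1: G, J, K, Q, S, T, U
Level 2: I, L, N, P, R
Level 3: H, M
N first appears at level 2.

2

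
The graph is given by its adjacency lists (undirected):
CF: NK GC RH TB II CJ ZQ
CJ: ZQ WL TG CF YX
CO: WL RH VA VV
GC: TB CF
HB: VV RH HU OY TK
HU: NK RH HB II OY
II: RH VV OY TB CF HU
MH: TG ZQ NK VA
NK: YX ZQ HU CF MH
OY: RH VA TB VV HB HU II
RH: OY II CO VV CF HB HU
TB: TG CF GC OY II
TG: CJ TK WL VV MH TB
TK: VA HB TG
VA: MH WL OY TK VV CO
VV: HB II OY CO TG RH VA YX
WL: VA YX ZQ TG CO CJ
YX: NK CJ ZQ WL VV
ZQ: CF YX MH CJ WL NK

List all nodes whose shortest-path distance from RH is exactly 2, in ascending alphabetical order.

Level 0: RH
Level 1: CF, CO, HB, HU, II, OY, VV
Level 2: CJ, GC, NK, TB, TG, TK, VA, WL, YX, ZQ
Level 3: MH

CJ, GC, NK, TB, TG, TK, VA, WL, YX, ZQ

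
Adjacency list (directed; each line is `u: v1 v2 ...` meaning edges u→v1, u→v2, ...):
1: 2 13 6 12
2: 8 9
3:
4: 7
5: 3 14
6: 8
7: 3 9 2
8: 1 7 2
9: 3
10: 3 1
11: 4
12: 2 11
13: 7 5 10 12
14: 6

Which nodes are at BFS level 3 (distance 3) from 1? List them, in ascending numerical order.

3, 4, 14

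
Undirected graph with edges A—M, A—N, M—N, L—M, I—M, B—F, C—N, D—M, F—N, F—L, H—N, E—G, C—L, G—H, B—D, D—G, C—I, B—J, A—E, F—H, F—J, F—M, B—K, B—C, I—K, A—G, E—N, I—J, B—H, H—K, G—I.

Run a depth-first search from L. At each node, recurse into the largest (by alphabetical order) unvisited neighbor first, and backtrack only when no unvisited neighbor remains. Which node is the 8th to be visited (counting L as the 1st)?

Visit L
L → M
M → N
N → H
H → K
K → I
I → J
J → F
F → B
B → D
D → G
G → E
E → A
B → C

Visit order: L, M, N, H, K, I, J, F, B, D, G, E, A, C

F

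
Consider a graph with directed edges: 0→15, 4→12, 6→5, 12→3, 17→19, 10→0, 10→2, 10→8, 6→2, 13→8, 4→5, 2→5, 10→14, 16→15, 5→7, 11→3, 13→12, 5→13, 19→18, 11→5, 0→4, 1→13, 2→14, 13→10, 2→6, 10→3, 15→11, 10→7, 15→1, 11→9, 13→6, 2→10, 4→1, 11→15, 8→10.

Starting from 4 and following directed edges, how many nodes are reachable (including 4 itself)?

16

BFS from 4 visits: 4, 12, 5, 1, 3, 13, 7, 10, 8, 6, 14, 2, 0, 15, 11, 9
Reachable nodes: 16 of 20 total.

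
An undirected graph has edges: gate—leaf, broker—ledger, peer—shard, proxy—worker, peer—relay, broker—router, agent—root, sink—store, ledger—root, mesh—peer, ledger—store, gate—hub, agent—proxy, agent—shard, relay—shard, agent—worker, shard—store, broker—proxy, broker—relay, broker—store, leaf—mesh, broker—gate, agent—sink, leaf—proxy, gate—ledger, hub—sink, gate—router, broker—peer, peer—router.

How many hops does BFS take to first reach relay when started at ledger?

2

Level 0: ledger
Level 1: broker, gate, root, store
Level 2: agent, hub, leaf, peer, proxy, relay, router, shard, sink
Level 3: mesh, worker
relay first appears at level 2.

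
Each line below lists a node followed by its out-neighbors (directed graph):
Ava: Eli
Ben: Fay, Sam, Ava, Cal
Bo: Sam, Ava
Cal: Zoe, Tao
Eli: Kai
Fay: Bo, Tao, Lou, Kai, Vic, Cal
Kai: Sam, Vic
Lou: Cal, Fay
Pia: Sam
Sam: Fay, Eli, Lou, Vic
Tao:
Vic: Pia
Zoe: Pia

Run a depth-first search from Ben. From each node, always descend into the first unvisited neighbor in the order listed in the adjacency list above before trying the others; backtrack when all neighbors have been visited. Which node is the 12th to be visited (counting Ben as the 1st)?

Visit Ben
Ben → Fay
Fay → Bo
Bo → Sam
Sam → Eli
Eli → Kai
Kai → Vic
Vic → Pia
Sam → Lou
Lou → Cal
Cal → Zoe
Cal → Tao
Bo → Ava

Visit order: Ben, Fay, Bo, Sam, Eli, Kai, Vic, Pia, Lou, Cal, Zoe, Tao, Ava

Tao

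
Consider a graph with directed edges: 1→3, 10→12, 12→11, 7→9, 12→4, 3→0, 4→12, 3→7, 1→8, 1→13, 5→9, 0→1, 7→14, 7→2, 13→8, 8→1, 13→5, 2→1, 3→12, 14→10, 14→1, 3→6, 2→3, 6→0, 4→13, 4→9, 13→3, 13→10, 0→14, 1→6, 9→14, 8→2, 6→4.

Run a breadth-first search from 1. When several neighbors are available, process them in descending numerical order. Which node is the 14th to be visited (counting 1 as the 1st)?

14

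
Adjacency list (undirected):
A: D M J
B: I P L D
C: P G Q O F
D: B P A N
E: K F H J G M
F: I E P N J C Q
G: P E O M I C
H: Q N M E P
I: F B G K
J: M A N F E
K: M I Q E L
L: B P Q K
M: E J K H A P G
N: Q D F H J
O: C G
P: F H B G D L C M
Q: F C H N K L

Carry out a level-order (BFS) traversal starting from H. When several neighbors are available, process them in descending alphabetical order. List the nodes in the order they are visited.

H, Q, P, N, M, E, L, K, F, C, G, D, B, J, A, I, O

Visit H; enqueue Q, P, N, M, E → queue [Q, P, N, M, E]
Visit Q; enqueue L, K, F, C → queue [P, N, M, E, L, K, F, C]
Visit P; enqueue G, D, B → queue [N, M, E, L, K, F, C, G, D, B]
Visit N; enqueue J → queue [M, E, L, K, F, C, G, D, B, J]
Visit M; enqueue A → queue [E, L, K, F, C, G, D, B, J, A]
Visit E → queue [L, K, F, C, G, D, B, J, A]
Visit L → queue [K, F, C, G, D, B, J, A]
Visit K; enqueue I → queue [F, C, G, D, B, J, A, I]
Visit F → queue [C, G, D, B, J, A, I]
Visit C; enqueue O → queue [G, D, B, J, A, I, O]
Visit G → queue [D, B, J, A, I, O]
Visit D → queue [B, J, A, I, O]
Visit B → queue [J, A, I, O]
Visit J → queue [A, I, O]
Visit A → queue [I, O]
Visit I → queue [O]
Visit O → queue []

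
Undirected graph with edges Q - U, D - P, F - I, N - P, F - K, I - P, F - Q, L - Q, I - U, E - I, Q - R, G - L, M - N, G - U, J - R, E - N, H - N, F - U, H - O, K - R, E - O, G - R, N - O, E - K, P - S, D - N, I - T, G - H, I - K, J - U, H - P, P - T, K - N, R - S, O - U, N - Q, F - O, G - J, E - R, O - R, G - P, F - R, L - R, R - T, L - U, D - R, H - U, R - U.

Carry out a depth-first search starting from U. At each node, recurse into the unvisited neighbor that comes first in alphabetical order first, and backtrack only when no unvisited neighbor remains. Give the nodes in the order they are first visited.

U → F → I → E → K → N → D → P → G → H → O → R → J → L → Q → S → T → M

Visit U
U → F
F → I
I → E
E → K
K → N
N → D
D → P
P → G
G → H
H → O
O → R
R → J
R → L
L → Q
R → S
R → T
N → M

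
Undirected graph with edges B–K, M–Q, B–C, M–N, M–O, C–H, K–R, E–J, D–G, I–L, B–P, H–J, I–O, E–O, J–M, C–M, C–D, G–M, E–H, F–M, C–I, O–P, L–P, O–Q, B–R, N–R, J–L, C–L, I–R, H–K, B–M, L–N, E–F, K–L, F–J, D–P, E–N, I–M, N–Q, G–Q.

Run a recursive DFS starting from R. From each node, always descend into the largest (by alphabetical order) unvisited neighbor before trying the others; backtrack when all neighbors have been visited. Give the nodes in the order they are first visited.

Visit R
R → N
N → Q
Q → O
O → P
P → L
L → K
K → H
H → J
J → M
M → I
I → C
C → D
D → G
C → B
M → F
F → E

R, N, Q, O, P, L, K, H, J, M, I, C, D, G, B, F, E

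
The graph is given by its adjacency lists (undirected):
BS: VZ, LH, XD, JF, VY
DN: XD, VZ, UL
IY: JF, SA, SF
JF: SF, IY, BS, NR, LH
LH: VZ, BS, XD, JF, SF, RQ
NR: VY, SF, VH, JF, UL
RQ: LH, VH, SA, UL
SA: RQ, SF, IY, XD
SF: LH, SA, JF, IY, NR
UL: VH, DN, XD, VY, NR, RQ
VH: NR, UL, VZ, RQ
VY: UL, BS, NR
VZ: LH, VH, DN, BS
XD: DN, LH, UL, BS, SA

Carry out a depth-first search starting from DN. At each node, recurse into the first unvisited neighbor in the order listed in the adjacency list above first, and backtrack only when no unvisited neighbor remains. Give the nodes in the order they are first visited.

Visit DN
DN → XD
XD → LH
LH → VZ
VZ → VH
VH → NR
NR → VY
VY → UL
UL → RQ
RQ → SA
SA → SF
SF → JF
JF → IY
JF → BS

DN, XD, LH, VZ, VH, NR, VY, UL, RQ, SA, SF, JF, IY, BS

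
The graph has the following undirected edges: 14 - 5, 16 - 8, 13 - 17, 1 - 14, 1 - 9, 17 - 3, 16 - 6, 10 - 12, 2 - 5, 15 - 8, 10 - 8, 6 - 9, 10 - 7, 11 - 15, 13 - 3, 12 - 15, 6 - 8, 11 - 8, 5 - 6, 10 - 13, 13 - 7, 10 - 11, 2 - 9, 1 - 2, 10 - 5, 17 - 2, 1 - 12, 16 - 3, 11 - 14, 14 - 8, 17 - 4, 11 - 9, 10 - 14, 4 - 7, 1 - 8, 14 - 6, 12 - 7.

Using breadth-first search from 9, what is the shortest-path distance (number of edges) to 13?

3

Level 0: 9
Level 1: 1, 2, 6, 11
Level 2: 5, 8, 10, 12, 14, 15, 16, 17
Level 3: 3, 4, 7, 13
13 first appears at level 3.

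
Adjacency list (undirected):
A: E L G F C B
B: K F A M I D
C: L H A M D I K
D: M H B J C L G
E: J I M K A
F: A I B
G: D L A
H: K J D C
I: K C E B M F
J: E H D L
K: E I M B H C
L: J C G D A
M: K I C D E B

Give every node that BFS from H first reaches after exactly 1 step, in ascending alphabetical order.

C, D, J, K

Level 0: H
Level 1: C, D, J, K
Level 2: A, B, E, G, I, L, M
Level 3: F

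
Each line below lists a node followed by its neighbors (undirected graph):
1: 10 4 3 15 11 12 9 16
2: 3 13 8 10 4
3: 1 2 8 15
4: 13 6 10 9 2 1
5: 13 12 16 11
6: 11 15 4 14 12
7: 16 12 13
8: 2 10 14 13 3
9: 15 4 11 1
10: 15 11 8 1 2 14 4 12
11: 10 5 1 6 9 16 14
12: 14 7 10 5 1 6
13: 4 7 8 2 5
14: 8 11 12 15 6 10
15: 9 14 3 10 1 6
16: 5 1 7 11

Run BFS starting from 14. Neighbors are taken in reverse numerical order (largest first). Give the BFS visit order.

14, 15, 12, 11, 10, 8, 6, 9, 3, 1, 7, 5, 16, 4, 2, 13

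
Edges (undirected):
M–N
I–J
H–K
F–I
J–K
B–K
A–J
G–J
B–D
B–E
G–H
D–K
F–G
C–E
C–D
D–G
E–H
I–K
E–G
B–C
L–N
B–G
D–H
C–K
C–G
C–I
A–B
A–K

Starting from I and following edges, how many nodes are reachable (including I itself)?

BFS from I visits: I, C, F, J, K, B, D, E, G, A, H
Reachable nodes: 11 of 14 total.

11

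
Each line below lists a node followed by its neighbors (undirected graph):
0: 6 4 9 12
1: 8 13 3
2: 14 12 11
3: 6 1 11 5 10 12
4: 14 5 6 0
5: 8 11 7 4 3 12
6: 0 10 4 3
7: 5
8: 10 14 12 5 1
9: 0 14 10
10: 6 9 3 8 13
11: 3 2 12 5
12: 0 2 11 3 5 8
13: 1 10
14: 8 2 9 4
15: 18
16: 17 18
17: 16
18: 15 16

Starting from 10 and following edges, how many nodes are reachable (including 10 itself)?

15

BFS from 10 visits: 10, 6, 9, 3, 8, 13, 0, 4, 14, 1, 11, 5, 12, 2, 7
Reachable nodes: 15 of 19 total.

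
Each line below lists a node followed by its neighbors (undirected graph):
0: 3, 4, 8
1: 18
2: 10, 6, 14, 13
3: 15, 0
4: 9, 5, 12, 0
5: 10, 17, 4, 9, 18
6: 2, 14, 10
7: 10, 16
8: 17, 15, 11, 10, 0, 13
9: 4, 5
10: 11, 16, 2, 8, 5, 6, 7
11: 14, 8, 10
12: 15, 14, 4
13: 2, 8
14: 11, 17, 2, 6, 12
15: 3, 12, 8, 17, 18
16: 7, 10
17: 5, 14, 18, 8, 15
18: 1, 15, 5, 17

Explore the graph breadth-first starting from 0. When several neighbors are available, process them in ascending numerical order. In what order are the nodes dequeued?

0 → 3 → 4 → 8 → 15 → 5 → 9 → 12 → 10 → 11 → 13 → 17 → 18 → 14 → 2 → 6 → 7 → 16 → 1

Visit 0; enqueue 3, 4, 8 → queue [3, 4, 8]
Visit 3; enqueue 15 → queue [4, 8, 15]
Visit 4; enqueue 5, 9, 12 → queue [8, 15, 5, 9, 12]
Visit 8; enqueue 10, 11, 13, 17 → queue [15, 5, 9, 12, 10, 11, 13, 17]
Visit 15; enqueue 18 → queue [5, 9, 12, 10, 11, 13, 17, 18]
Visit 5 → queue [9, 12, 10, 11, 13, 17, 18]
Visit 9 → queue [12, 10, 11, 13, 17, 18]
Visit 12; enqueue 14 → queue [10, 11, 13, 17, 18, 14]
Visit 10; enqueue 2, 6, 7, 16 → queue [11, 13, 17, 18, 14, 2, 6, 7, 16]
Visit 11 → queue [13, 17, 18, 14, 2, 6, 7, 16]
Visit 13 → queue [17, 18, 14, 2, 6, 7, 16]
Visit 17 → queue [18, 14, 2, 6, 7, 16]
Visit 18; enqueue 1 → queue [14, 2, 6, 7, 16, 1]
Visit 14 → queue [2, 6, 7, 16, 1]
Visit 2 → queue [6, 7, 16, 1]
Visit 6 → queue [7, 16, 1]
Visit 7 → queue [16, 1]
Visit 16 → queue [1]
Visit 1 → queue []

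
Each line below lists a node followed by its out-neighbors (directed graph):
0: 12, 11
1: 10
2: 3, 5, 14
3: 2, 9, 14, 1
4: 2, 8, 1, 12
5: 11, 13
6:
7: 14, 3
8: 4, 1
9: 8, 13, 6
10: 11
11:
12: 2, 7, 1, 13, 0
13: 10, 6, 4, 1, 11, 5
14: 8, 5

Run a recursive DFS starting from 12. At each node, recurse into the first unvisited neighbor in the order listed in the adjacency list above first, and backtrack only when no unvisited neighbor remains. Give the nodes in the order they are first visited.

12, 2, 3, 9, 8, 4, 1, 10, 11, 13, 6, 5, 14, 7, 0

Visit 12
12 → 2
2 → 3
3 → 9
9 → 8
8 → 4
4 → 1
1 → 10
10 → 11
9 → 13
13 → 6
13 → 5
3 → 14
12 → 7
12 → 0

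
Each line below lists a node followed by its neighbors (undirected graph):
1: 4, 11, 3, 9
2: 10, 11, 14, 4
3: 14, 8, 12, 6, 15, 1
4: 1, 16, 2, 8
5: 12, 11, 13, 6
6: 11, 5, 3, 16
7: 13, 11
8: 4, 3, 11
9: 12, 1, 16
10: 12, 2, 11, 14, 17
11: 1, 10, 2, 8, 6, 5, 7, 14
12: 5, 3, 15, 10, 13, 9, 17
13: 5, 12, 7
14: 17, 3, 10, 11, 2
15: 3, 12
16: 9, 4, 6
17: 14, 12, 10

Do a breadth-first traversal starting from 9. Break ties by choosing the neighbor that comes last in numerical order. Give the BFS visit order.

Visit 9; enqueue 16, 12, 1 → queue [16, 12, 1]
Visit 16; enqueue 6, 4 → queue [12, 1, 6, 4]
Visit 12; enqueue 17, 15, 13, 10, 5, 3 → queue [1, 6, 4, 17, 15, 13, 10, 5, 3]
Visit 1; enqueue 11 → queue [6, 4, 17, 15, 13, 10, 5, 3, 11]
Visit 6 → queue [4, 17, 15, 13, 10, 5, 3, 11]
Visit 4; enqueue 8, 2 → queue [17, 15, 13, 10, 5, 3, 11, 8, 2]
Visit 17; enqueue 14 → queue [15, 13, 10, 5, 3, 11, 8, 2, 14]
Visit 15 → queue [13, 10, 5, 3, 11, 8, 2, 14]
Visit 13; enqueue 7 → queue [10, 5, 3, 11, 8, 2, 14, 7]
Visit 10 → queue [5, 3, 11, 8, 2, 14, 7]
Visit 5 → queue [3, 11, 8, 2, 14, 7]
Visit 3 → queue [11, 8, 2, 14, 7]
Visit 11 → queue [8, 2, 14, 7]
Visit 8 → queue [2, 14, 7]
Visit 2 → queue [14, 7]
Visit 14 → queue [7]
Visit 7 → queue []

9 → 16 → 12 → 1 → 6 → 4 → 17 → 15 → 13 → 10 → 5 → 3 → 11 → 8 → 2 → 14 → 7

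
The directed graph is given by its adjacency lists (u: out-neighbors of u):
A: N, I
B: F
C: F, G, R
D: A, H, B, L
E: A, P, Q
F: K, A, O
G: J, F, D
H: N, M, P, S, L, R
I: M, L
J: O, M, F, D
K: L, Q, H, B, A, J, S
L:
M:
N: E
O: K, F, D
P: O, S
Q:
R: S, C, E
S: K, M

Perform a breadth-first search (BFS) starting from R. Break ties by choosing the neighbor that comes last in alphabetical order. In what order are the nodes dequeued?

R, S, E, C, M, K, Q, P, A, G, F, L, J, H, B, O, N, I, D

Visit R; enqueue S, E, C → queue [S, E, C]
Visit S; enqueue M, K → queue [E, C, M, K]
Visit E; enqueue Q, P, A → queue [C, M, K, Q, P, A]
Visit C; enqueue G, F → queue [M, K, Q, P, A, G, F]
Visit M → queue [K, Q, P, A, G, F]
Visit K; enqueue L, J, H, B → queue [Q, P, A, G, F, L, J, H, B]
Visit Q → queue [P, A, G, F, L, J, H, B]
Visit P; enqueue O → queue [A, G, F, L, J, H, B, O]
Visit A; enqueue N, I → queue [G, F, L, J, H, B, O, N, I]
Visit G; enqueue D → queue [F, L, J, H, B, O, N, I, D]
Visit F → queue [L, J, H, B, O, N, I, D]
Visit L → queue [J, H, B, O, N, I, D]
Visit J → queue [H, B, O, N, I, D]
Visit H → queue [B, O, N, I, D]
Visit B → queue [O, N, I, D]
Visit O → queue [N, I, D]
Visit N → queue [I, D]
Visit I → queue [D]
Visit D → queue []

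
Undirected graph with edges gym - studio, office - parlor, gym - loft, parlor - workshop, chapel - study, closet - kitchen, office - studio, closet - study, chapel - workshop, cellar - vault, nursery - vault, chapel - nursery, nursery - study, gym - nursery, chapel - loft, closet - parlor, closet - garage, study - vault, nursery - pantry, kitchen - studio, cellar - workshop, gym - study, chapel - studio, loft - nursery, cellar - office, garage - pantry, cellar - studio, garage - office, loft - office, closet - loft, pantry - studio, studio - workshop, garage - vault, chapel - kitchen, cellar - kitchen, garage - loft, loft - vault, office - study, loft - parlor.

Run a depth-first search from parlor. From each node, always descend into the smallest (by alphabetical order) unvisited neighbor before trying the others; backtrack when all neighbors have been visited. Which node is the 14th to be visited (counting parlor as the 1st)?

Visit parlor
parlor → closet
closet → garage
garage → loft
loft → chapel
chapel → kitchen
kitchen → cellar
cellar → office
office → studio
studio → gym
gym → nursery
nursery → pantry
nursery → study
study → vault
studio → workshop

Visit order: parlor, closet, garage, loft, chapel, kitchen, cellar, office, studio, gym, nursery, pantry, study, vault, workshop

vault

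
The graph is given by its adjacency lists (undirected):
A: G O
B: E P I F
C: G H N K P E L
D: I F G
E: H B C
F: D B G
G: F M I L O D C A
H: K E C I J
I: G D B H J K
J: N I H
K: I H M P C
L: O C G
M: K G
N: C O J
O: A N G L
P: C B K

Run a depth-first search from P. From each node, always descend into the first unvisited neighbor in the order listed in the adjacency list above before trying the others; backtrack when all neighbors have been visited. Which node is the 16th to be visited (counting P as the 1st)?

Visit P
P → C
C → G
G → F
F → D
D → I
I → B
B → E
E → H
H → K
K → M
H → J
J → N
N → O
O → A
O → L

Visit order: P, C, G, F, D, I, B, E, H, K, M, J, N, O, A, L

L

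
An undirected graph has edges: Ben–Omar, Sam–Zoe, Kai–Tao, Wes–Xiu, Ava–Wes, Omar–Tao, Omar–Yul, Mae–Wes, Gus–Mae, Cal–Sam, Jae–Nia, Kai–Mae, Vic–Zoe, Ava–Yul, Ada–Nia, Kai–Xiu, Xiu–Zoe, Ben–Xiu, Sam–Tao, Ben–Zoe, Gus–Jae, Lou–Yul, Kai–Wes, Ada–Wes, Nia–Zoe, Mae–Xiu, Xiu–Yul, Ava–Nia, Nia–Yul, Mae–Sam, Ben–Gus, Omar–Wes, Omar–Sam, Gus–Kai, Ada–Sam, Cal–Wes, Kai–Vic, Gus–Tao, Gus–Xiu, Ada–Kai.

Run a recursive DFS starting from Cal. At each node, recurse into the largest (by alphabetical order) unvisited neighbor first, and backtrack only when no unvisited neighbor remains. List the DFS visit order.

Cal, Wes, Xiu, Zoe, Vic, Kai, Tao, Sam, Omar, Yul, Nia, Jae, Gus, Mae, Ben, Ava, Ada, Lou

Visit Cal
Cal → Wes
Wes → Xiu
Xiu → Zoe
Zoe → Vic
Vic → Kai
Kai → Tao
Tao → Sam
Sam → Omar
Omar → Yul
Yul → Nia
Nia → Jae
Jae → Gus
Gus → Mae
Gus → Ben
Nia → Ava
Nia → Ada
Yul → Lou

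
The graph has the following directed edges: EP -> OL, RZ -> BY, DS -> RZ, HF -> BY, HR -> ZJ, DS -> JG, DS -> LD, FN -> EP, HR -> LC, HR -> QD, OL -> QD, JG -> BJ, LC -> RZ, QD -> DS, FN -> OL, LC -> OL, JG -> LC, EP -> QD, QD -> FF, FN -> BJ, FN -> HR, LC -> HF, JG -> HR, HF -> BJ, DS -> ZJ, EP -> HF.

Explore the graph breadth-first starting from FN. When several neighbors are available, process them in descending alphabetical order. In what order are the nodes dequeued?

FN OL HR EP BJ QD ZJ LC HF FF DS RZ BY LD JG

Visit FN; enqueue OL, HR, EP, BJ → queue [OL, HR, EP, BJ]
Visit OL; enqueue QD → queue [HR, EP, BJ, QD]
Visit HR; enqueue ZJ, LC → queue [EP, BJ, QD, ZJ, LC]
Visit EP; enqueue HF → queue [BJ, QD, ZJ, LC, HF]
Visit BJ → queue [QD, ZJ, LC, HF]
Visit QD; enqueue FF, DS → queue [ZJ, LC, HF, FF, DS]
Visit ZJ → queue [LC, HF, FF, DS]
Visit LC; enqueue RZ → queue [HF, FF, DS, RZ]
Visit HF; enqueue BY → queue [FF, DS, RZ, BY]
Visit FF → queue [DS, RZ, BY]
Visit DS; enqueue LD, JG → queue [RZ, BY, LD, JG]
Visit RZ → queue [BY, LD, JG]
Visit BY → queue [LD, JG]
Visit LD → queue [JG]
Visit JG → queue []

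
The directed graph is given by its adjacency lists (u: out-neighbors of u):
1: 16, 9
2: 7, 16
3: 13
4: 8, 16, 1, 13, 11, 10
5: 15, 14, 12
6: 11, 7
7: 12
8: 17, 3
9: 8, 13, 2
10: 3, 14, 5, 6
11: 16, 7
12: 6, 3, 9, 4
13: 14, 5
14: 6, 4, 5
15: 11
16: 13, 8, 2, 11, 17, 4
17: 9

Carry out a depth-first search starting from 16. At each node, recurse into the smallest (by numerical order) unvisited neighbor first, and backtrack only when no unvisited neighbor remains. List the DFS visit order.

16 -> 2 -> 7 -> 12 -> 3 -> 13 -> 5 -> 14 -> 4 -> 1 -> 9 -> 8 -> 17 -> 10 -> 6 -> 11 -> 15

Visit 16
16 → 2
2 → 7
7 → 12
12 → 3
3 → 13
13 → 5
5 → 14
14 → 4
4 → 1
1 → 9
9 → 8
8 → 17
4 → 10
10 → 6
6 → 11
5 → 15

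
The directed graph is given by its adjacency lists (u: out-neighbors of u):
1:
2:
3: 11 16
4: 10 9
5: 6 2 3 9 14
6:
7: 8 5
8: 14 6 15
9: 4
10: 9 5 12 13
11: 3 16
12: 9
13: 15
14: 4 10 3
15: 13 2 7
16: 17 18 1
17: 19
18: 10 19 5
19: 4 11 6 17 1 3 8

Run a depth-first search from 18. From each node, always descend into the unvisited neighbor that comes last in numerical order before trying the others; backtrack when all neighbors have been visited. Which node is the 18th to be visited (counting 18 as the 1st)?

6

Visit 18
18 → 19
19 → 17
19 → 11
11 → 16
16 → 1
11 → 3
19 → 8
8 → 15
15 → 13
15 → 7
7 → 5
5 → 14
14 → 10
10 → 12
12 → 9
9 → 4
5 → 6
5 → 2

Visit order: 18, 19, 17, 11, 16, 1, 3, 8, 15, 13, 7, 5, 14, 10, 12, 9, 4, 6, 2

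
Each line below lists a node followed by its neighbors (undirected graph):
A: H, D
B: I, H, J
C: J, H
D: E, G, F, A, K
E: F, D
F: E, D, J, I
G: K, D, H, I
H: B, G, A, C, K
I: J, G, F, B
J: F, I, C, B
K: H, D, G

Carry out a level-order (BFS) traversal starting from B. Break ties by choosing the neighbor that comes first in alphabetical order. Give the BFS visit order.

B, H, I, J, A, C, G, K, F, D, E

Visit B; enqueue H, I, J → queue [H, I, J]
Visit H; enqueue A, C, G, K → queue [I, J, A, C, G, K]
Visit I; enqueue F → queue [J, A, C, G, K, F]
Visit J → queue [A, C, G, K, F]
Visit A; enqueue D → queue [C, G, K, F, D]
Visit C → queue [G, K, F, D]
Visit G → queue [K, F, D]
Visit K → queue [F, D]
Visit F; enqueue E → queue [D, E]
Visit D → queue [E]
Visit E → queue []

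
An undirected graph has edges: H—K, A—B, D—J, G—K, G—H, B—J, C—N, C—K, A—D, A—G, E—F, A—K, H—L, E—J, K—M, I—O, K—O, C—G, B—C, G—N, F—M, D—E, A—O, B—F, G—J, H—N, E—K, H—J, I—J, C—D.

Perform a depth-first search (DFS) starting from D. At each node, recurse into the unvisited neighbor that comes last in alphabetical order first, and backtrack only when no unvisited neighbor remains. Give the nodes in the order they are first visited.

D, J, I, O, K, M, F, E, B, C, N, H, L, G, A

Visit D
D → J
J → I
I → O
O → K
K → M
M → F
F → E
F → B
B → C
C → N
N → H
H → L
H → G
G → A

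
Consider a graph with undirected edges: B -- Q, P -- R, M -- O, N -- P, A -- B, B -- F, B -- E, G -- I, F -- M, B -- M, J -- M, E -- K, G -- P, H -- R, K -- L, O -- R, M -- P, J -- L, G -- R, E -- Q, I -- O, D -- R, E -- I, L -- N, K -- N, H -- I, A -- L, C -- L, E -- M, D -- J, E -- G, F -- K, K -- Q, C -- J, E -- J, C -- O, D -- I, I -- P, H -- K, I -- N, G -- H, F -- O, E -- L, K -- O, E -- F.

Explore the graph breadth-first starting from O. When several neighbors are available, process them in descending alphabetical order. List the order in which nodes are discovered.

O, R, M, K, I, F, C, P, H, G, D, J, E, B, Q, N, L, A

Visit O; enqueue R, M, K, I, F, C → queue [R, M, K, I, F, C]
Visit R; enqueue P, H, G, D → queue [M, K, I, F, C, P, H, G, D]
Visit M; enqueue J, E, B → queue [K, I, F, C, P, H, G, D, J, E, B]
Visit K; enqueue Q, N, L → queue [I, F, C, P, H, G, D, J, E, B, Q, N, L]
Visit I → queue [F, C, P, H, G, D, J, E, B, Q, N, L]
Visit F → queue [C, P, H, G, D, J, E, B, Q, N, L]
Visit C → queue [P, H, G, D, J, E, B, Q, N, L]
Visit P → queue [H, G, D, J, E, B, Q, N, L]
Visit H → queue [G, D, J, E, B, Q, N, L]
Visit G → queue [D, J, E, B, Q, N, L]
Visit D → queue [J, E, B, Q, N, L]
Visit J → queue [E, B, Q, N, L]
Visit E → queue [B, Q, N, L]
Visit B; enqueue A → queue [Q, N, L, A]
Visit Q → queue [N, L, A]
Visit N → queue [L, A]
Visit L → queue [A]
Visit A → queue []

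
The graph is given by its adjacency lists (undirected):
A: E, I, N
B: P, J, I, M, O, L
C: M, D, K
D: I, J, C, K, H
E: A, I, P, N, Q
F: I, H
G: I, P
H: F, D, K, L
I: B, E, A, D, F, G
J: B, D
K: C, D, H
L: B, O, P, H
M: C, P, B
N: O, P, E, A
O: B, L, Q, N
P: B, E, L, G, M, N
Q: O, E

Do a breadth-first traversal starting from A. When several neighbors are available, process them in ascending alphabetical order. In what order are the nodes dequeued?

A, E, I, N, P, Q, B, D, F, G, O, L, M, J, C, H, K

Visit A; enqueue E, I, N → queue [E, I, N]
Visit E; enqueue P, Q → queue [I, N, P, Q]
Visit I; enqueue B, D, F, G → queue [N, P, Q, B, D, F, G]
Visit N; enqueue O → queue [P, Q, B, D, F, G, O]
Visit P; enqueue L, M → queue [Q, B, D, F, G, O, L, M]
Visit Q → queue [B, D, F, G, O, L, M]
Visit B; enqueue J → queue [D, F, G, O, L, M, J]
Visit D; enqueue C, H, K → queue [F, G, O, L, M, J, C, H, K]
Visit F → queue [G, O, L, M, J, C, H, K]
Visit G → queue [O, L, M, J, C, H, K]
Visit O → queue [L, M, J, C, H, K]
Visit L → queue [M, J, C, H, K]
Visit M → queue [J, C, H, K]
Visit J → queue [C, H, K]
Visit C → queue [H, K]
Visit H → queue [K]
Visit K → queue []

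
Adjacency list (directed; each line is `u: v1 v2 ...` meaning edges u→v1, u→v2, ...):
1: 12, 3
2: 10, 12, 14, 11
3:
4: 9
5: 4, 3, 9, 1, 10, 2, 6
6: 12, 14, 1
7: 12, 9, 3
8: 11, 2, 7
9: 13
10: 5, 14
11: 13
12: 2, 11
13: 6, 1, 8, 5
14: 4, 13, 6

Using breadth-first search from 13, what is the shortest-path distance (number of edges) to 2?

2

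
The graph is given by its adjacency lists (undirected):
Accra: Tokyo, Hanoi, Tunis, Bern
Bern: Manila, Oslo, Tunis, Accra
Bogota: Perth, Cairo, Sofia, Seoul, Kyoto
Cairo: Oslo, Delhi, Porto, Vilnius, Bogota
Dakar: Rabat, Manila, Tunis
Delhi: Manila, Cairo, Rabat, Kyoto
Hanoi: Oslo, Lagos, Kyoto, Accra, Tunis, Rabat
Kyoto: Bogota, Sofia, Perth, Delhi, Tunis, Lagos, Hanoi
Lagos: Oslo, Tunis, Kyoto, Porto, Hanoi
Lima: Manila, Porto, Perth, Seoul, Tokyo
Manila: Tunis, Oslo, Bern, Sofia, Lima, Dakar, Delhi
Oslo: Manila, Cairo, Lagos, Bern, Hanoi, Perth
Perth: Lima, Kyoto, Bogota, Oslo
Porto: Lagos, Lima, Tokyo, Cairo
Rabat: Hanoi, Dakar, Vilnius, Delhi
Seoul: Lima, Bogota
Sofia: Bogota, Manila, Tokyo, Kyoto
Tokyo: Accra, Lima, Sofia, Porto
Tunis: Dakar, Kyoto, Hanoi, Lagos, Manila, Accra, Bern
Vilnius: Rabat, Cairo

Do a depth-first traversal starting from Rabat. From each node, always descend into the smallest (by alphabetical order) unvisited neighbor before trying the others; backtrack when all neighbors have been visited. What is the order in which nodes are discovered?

Rabat → Dakar → Manila → Bern → Accra → Hanoi → Kyoto → Bogota → Cairo → Delhi → Oslo → Lagos → Porto → Lima → Perth → Seoul → Tokyo → Sofia → Tunis → Vilnius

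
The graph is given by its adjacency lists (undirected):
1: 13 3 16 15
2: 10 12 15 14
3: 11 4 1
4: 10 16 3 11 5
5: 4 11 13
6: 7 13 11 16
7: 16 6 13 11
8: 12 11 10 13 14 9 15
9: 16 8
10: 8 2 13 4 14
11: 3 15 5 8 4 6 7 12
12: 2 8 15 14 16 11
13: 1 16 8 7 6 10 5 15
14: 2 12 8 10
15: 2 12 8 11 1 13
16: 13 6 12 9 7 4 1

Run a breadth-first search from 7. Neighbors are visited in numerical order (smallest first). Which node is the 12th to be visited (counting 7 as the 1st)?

Visit 7; enqueue 6, 11, 13, 16 → queue [6, 11, 13, 16]
Visit 6 → queue [11, 13, 16]
Visit 11; enqueue 3, 4, 5, 8, 12, 15 → queue [13, 16, 3, 4, 5, 8, 12, 15]
Visit 13; enqueue 1, 10 → queue [16, 3, 4, 5, 8, 12, 15, 1, 10]
Visit 16; enqueue 9 → queue [3, 4, 5, 8, 12, 15, 1, 10, 9]
Visit 3 → queue [4, 5, 8, 12, 15, 1, 10, 9]
Visit 4 → queue [5, 8, 12, 15, 1, 10, 9]
Visit 5 → queue [8, 12, 15, 1, 10, 9]
Visit 8; enqueue 14 → queue [12, 15, 1, 10, 9, 14]
Visit 12; enqueue 2 → queue [15, 1, 10, 9, 14, 2]
Visit 15 → queue [1, 10, 9, 14, 2]
Visit 1 → queue [10, 9, 14, 2]
Visit 10 → queue [9, 14, 2]
Visit 9 → queue [14, 2]
Visit 14 → queue [2]
Visit 2 → queue []

Visit order: 7, 6, 11, 13, 16, 3, 4, 5, 8, 12, 15, 1, 10, 9, 14, 2

1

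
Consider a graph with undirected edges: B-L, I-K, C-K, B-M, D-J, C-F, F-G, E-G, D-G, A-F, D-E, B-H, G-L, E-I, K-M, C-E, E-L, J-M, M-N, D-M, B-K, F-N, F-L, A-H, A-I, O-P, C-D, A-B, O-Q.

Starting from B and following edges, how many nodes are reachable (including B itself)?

14

BFS from B visits: B, M, L, K, H, A, N, J, D, G, F, E, I, C
Reachable nodes: 14 of 17 total.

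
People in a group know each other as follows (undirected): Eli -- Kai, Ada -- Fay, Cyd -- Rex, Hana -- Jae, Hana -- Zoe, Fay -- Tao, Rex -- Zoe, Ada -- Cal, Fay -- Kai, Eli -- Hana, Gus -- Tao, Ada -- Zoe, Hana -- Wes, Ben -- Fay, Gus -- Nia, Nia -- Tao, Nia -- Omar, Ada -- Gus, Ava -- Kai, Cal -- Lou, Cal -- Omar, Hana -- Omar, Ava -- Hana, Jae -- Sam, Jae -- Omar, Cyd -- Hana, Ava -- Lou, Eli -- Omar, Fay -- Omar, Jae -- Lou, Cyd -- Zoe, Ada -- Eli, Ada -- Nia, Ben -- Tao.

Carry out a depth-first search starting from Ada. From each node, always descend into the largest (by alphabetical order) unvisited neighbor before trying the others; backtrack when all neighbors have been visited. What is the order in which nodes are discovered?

Ada, Zoe, Rex, Cyd, Hana, Wes, Omar, Nia, Tao, Gus, Fay, Kai, Eli, Ava, Lou, Jae, Sam, Cal, Ben

Visit Ada
Ada → Zoe
Zoe → Rex
Rex → Cyd
Cyd → Hana
Hana → Wes
Hana → Omar
Omar → Nia
Nia → Tao
Tao → Gus
Tao → Fay
Fay → Kai
Kai → Eli
Kai → Ava
Ava → Lou
Lou → Jae
Jae → Sam
Lou → Cal
Fay → Ben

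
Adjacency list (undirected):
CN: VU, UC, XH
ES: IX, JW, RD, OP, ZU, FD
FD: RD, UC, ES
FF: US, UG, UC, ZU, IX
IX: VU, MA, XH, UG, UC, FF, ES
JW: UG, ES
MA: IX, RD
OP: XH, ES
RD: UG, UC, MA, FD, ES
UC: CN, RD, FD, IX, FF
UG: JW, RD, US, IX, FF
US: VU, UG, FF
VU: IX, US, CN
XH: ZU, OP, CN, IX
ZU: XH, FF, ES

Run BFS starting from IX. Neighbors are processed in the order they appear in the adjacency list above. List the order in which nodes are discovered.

IX -> VU -> MA -> XH -> UG -> UC -> FF -> ES -> US -> CN -> RD -> ZU -> OP -> JW -> FD

Visit IX; enqueue VU, MA, XH, UG, UC, FF, ES → queue [VU, MA, XH, UG, UC, FF, ES]
Visit VU; enqueue US, CN → queue [MA, XH, UG, UC, FF, ES, US, CN]
Visit MA; enqueue RD → queue [XH, UG, UC, FF, ES, US, CN, RD]
Visit XH; enqueue ZU, OP → queue [UG, UC, FF, ES, US, CN, RD, ZU, OP]
Visit UG; enqueue JW → queue [UC, FF, ES, US, CN, RD, ZU, OP, JW]
Visit UC; enqueue FD → queue [FF, ES, US, CN, RD, ZU, OP, JW, FD]
Visit FF → queue [ES, US, CN, RD, ZU, OP, JW, FD]
Visit ES → queue [US, CN, RD, ZU, OP, JW, FD]
Visit US → queue [CN, RD, ZU, OP, JW, FD]
Visit CN → queue [RD, ZU, OP, JW, FD]
Visit RD → queue [ZU, OP, JW, FD]
Visit ZU → queue [OP, JW, FD]
Visit OP → queue [JW, FD]
Visit JW → queue [FD]
Visit FD → queue []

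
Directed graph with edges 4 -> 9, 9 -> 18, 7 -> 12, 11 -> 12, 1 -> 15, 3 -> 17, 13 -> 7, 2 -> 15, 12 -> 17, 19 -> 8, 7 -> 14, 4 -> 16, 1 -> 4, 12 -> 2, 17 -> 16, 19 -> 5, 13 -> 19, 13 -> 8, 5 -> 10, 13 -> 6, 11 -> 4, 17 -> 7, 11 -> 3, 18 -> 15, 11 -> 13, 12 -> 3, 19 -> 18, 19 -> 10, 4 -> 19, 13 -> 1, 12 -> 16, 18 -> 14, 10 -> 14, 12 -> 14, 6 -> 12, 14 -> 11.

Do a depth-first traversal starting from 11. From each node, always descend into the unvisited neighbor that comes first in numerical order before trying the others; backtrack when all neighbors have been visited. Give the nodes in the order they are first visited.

Visit 11
11 → 3
3 → 17
17 → 7
7 → 12
12 → 2
2 → 15
12 → 14
12 → 16
11 → 4
4 → 9
9 → 18
4 → 19
19 → 5
5 → 10
19 → 8
11 → 13
13 → 1
13 → 6

11 3 17 7 12 2 15 14 16 4 9 18 19 5 10 8 13 1 6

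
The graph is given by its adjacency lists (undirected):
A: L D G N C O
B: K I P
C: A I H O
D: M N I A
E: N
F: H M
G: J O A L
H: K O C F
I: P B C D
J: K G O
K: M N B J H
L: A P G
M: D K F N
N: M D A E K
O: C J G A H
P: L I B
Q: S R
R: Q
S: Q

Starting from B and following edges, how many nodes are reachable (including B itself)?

16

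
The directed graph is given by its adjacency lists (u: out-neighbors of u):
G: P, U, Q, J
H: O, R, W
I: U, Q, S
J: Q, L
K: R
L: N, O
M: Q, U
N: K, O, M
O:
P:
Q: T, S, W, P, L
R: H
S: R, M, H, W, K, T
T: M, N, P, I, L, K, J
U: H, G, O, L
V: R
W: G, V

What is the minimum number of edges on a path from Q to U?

Level 0: Q
Level 1: L, P, S, T, W
Level 2: G, H, I, J, K, M, N, O, R, V
Level 3: U
U first appears at level 3.

3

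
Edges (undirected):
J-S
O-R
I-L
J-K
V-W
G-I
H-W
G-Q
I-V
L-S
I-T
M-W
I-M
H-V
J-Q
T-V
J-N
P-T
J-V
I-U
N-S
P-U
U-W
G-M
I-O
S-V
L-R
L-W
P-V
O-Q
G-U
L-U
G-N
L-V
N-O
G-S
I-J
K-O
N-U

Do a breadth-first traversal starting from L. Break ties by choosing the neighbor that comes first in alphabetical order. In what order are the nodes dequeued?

Visit L; enqueue I, R, S, U, V, W → queue [I, R, S, U, V, W]
Visit I; enqueue G, J, M, O, T → queue [R, S, U, V, W, G, J, M, O, T]
Visit R → queue [S, U, V, W, G, J, M, O, T]
Visit S; enqueue N → queue [U, V, W, G, J, M, O, T, N]
Visit U; enqueue P → queue [V, W, G, J, M, O, T, N, P]
Visit V; enqueue H → queue [W, G, J, M, O, T, N, P, H]
Visit W → queue [G, J, M, O, T, N, P, H]
Visit G; enqueue Q → queue [J, M, O, T, N, P, H, Q]
Visit J; enqueue K → queue [M, O, T, N, P, H, Q, K]
Visit M → queue [O, T, N, P, H, Q, K]
Visit O → queue [T, N, P, H, Q, K]
Visit T → queue [N, P, H, Q, K]
Visit N → queue [P, H, Q, K]
Visit P → queue [H, Q, K]
Visit H → queue [Q, K]
Visit Q → queue [K]
Visit K → queue []

L -> I -> R -> S -> U -> V -> W -> G -> J -> M -> O -> T -> N -> P -> H -> Q -> K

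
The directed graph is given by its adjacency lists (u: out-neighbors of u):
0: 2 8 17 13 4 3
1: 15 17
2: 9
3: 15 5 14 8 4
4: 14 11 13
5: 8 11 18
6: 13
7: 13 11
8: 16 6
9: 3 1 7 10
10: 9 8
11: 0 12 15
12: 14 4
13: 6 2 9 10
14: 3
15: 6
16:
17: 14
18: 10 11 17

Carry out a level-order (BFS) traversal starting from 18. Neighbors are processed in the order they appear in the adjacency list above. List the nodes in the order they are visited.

Visit 18; enqueue 10, 11, 17 → queue [10, 11, 17]
Visit 10; enqueue 9, 8 → queue [11, 17, 9, 8]
Visit 11; enqueue 0, 12, 15 → queue [17, 9, 8, 0, 12, 15]
Visit 17; enqueue 14 → queue [9, 8, 0, 12, 15, 14]
Visit 9; enqueue 3, 1, 7 → queue [8, 0, 12, 15, 14, 3, 1, 7]
Visit 8; enqueue 16, 6 → queue [0, 12, 15, 14, 3, 1, 7, 16, 6]
Visit 0; enqueue 2, 13, 4 → queue [12, 15, 14, 3, 1, 7, 16, 6, 2, 13, 4]
Visit 12 → queue [15, 14, 3, 1, 7, 16, 6, 2, 13, 4]
Visit 15 → queue [14, 3, 1, 7, 16, 6, 2, 13, 4]
Visit 14 → queue [3, 1, 7, 16, 6, 2, 13, 4]
Visit 3; enqueue 5 → queue [1, 7, 16, 6, 2, 13, 4, 5]
Visit 1 → queue [7, 16, 6, 2, 13, 4, 5]
Visit 7 → queue [16, 6, 2, 13, 4, 5]
Visit 16 → queue [6, 2, 13, 4, 5]
Visit 6 → queue [2, 13, 4, 5]
Visit 2 → queue [13, 4, 5]
Visit 13 → queue [4, 5]
Visit 4 → queue [5]
Visit 5 → queue []

18 → 10 → 11 → 17 → 9 → 8 → 0 → 12 → 15 → 14 → 3 → 1 → 7 → 16 → 6 → 2 → 13 → 4 → 5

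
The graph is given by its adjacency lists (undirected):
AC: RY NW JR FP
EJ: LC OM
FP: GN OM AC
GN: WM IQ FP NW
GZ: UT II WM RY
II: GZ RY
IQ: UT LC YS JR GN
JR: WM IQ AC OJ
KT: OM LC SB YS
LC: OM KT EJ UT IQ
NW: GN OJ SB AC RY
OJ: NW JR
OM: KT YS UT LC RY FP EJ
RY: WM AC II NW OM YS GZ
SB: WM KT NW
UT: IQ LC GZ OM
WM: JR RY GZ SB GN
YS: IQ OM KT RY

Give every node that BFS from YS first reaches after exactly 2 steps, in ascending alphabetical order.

Level 0: YS
Level 1: IQ, KT, OM, RY
Level 2: AC, EJ, FP, GN, GZ, II, JR, LC, NW, SB, UT, WM
Level 3: OJ

AC, EJ, FP, GN, GZ, II, JR, LC, NW, SB, UT, WM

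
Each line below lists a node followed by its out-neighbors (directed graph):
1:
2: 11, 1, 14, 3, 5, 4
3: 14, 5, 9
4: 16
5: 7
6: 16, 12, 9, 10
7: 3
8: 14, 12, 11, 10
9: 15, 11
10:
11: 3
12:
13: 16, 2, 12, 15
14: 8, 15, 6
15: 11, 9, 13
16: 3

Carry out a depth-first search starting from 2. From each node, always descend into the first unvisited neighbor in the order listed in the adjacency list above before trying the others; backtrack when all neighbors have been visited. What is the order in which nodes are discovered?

2 11 3 14 8 12 10 15 9 13 16 6 5 7 1 4

Visit 2
2 → 11
11 → 3
3 → 14
14 → 8
8 → 12
8 → 10
14 → 15
15 → 9
15 → 13
13 → 16
14 → 6
3 → 5
5 → 7
2 → 1
2 → 4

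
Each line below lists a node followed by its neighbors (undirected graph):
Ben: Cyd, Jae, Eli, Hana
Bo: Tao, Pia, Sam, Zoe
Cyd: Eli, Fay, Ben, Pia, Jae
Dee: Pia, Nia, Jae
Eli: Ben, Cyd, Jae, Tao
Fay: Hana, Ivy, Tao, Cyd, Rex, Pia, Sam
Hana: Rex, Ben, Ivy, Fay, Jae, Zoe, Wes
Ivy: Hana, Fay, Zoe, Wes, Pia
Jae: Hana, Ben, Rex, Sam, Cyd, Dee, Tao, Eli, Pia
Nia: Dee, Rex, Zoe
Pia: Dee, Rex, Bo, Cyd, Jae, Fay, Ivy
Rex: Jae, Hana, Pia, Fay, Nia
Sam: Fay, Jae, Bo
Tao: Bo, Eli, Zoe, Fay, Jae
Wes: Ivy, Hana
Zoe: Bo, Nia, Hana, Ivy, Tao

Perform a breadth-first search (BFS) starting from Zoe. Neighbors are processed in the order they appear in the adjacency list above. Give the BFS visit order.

Visit Zoe; enqueue Bo, Nia, Hana, Ivy, Tao → queue [Bo, Nia, Hana, Ivy, Tao]
Visit Bo; enqueue Pia, Sam → queue [Nia, Hana, Ivy, Tao, Pia, Sam]
Visit Nia; enqueue Dee, Rex → queue [Hana, Ivy, Tao, Pia, Sam, Dee, Rex]
Visit Hana; enqueue Ben, Fay, Jae, Wes → queue [Ivy, Tao, Pia, Sam, Dee, Rex, Ben, Fay, Jae, Wes]
Visit Ivy → queue [Tao, Pia, Sam, Dee, Rex, Ben, Fay, Jae, Wes]
Visit Tao; enqueue Eli → queue [Pia, Sam, Dee, Rex, Ben, Fay, Jae, Wes, Eli]
Visit Pia; enqueue Cyd → queue [Sam, Dee, Rex, Ben, Fay, Jae, Wes, Eli, Cyd]
Visit Sam → queue [Dee, Rex, Ben, Fay, Jae, Wes, Eli, Cyd]
Visit Dee → queue [Rex, Ben, Fay, Jae, Wes, Eli, Cyd]
Visit Rex → queue [Ben, Fay, Jae, Wes, Eli, Cyd]
Visit Ben → queue [Fay, Jae, Wes, Eli, Cyd]
Visit Fay → queue [Jae, Wes, Eli, Cyd]
Visit Jae → queue [Wes, Eli, Cyd]
Visit Wes → queue [Eli, Cyd]
Visit Eli → queue [Cyd]
Visit Cyd → queue []

Zoe → Bo → Nia → Hana → Ivy → Tao → Pia → Sam → Dee → Rex → Ben → Fay → Jae → Wes → Eli → Cyd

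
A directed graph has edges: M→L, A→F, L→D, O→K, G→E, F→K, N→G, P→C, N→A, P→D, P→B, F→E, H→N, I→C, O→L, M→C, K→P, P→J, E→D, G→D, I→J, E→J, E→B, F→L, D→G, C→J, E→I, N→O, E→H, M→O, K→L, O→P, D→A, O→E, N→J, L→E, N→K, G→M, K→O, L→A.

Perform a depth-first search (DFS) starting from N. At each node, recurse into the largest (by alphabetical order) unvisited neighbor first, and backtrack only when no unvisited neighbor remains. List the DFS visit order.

N, O, P, J, D, G, M, L, E, I, C, H, B, A, F, K

Visit N
N → O
O → P
P → J
P → D
D → G
G → M
M → L
L → E
E → I
I → C
E → H
E → B
L → A
A → F
F → K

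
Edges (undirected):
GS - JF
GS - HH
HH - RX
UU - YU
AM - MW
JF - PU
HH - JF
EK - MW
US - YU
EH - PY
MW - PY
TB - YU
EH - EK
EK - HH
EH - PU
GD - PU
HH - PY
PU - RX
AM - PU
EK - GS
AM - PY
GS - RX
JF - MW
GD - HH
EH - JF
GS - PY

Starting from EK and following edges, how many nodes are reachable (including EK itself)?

11

BFS from EK visits: EK, MW, HH, GS, EH, PY, JF, AM, RX, GD, PU
Reachable nodes: 11 of 15 total.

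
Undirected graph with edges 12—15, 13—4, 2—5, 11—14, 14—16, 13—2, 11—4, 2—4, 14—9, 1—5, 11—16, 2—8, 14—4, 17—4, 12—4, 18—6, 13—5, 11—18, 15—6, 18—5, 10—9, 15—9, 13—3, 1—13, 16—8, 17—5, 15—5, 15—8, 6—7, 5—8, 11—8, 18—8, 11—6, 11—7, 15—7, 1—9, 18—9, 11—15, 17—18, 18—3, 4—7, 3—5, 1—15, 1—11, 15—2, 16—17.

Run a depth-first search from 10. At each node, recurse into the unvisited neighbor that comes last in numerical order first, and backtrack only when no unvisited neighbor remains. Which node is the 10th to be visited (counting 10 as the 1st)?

Visit 10
10 → 9
9 → 18
18 → 17
17 → 16
16 → 14
14 → 11
11 → 15
15 → 12
12 → 4
4 → 13
13 → 5
5 → 8
8 → 2
5 → 3
5 → 1
4 → 7
7 → 6

Visit order: 10, 9, 18, 17, 16, 14, 11, 15, 12, 4, 13, 5, 8, 2, 3, 1, 7, 6

4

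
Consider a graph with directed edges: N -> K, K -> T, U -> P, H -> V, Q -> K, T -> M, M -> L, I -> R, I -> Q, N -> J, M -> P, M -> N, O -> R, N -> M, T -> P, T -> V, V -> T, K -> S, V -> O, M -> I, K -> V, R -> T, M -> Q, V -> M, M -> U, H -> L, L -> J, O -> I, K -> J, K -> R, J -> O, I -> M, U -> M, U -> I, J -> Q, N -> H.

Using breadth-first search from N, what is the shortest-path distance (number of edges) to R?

2

Level 0: N
Level 1: H, J, K, M
Level 2: I, L, O, P, Q, R, S, T, U, V
R first appears at level 2.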